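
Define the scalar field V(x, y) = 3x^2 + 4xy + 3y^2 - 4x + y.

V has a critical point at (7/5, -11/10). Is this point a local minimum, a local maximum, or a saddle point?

local minimum

The Hessian of V is constant: H = [[6, 4], [4, 6]].
det(H) = 6·6 − 4² = 20.
det(H) > 0 and tr(H) = 12 > 0, so H is positive definite and the point is a local minimum.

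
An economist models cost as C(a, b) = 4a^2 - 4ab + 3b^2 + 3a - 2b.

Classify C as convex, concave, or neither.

C is quadratic, so its Hessian is the constant matrix H = [[8, -4], [-4, 6]].
det(H) = 32, tr(H) = 14.
det(H) > 0 and tr(H) > 0, so H is positive definite everywhere: convex.

convex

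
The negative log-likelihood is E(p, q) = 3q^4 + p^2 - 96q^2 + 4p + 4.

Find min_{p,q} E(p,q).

E(p,q) separates as A(p) + B(q) + 4, so its minimum is min A + min B + 4.
A'(p) = 2p + 4 vanishes at p ∈ {-2}; B'(q) = 12q(q - 4)(q + 4) vanishes at q ∈ {-4, 0, 4}.
Local minima of A (where A''>0): A(-2)=-4. Local minima of B: B(-4)=-768, B(4)=-768.
So the global minimum of E is A(-2) + B(-4) + 4 = -4 − 768 + 4 = -768, attained at (-2, -4).

-768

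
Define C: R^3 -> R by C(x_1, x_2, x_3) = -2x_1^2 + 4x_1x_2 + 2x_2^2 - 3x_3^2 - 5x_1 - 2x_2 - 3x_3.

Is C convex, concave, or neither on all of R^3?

neither

C is quadratic, so its Hessian is the constant matrix H = [[-4, 4, 0], [4, 4, 0], [0, 0, -6]].
Leading principal minors: -4, -32, 192.
Neither pattern holds ⇒ H is indefinite ⇒ neither convex nor concave.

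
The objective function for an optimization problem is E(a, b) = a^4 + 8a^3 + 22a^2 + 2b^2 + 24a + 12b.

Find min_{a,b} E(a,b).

E(a,b) separates as P(a) + Q(b), so its minimum is min P + min Q.
P'(a) = 4(a + 1)(a + 2)(a + 3) vanishes at a ∈ {-3, -2, -1}; Q'(b) = 4b + 12 vanishes at b ∈ {-3}.
Local minima of P (where P''>0): P(-3)=-9, P(-1)=-9. Local minima of Q: Q(-3)=-18.
So the global minimum of E is P(-3) + Q(-3) = -9 − 18 = -27, attained at (-3, -3).

-27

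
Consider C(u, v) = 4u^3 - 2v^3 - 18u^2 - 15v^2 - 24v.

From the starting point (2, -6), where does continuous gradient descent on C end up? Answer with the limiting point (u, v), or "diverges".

C is separable, so gradient descent decouples: u follows -∂C/∂u, v follows -∂C/∂v.
∂C/∂u = 12u(u - 3); at u=2 this is -24, so u increases.
∂C/∂v = -6(v + 1)(v + 4); at v=-6 this is -60, so v increases.
u converges to its nearest critical value 3 (a local min of the u-part); v converges to -4. The iterate converges to (3, -4).

(3, -4)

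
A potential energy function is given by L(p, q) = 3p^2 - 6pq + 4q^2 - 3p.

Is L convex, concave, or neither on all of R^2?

L is quadratic, so its Hessian is the constant matrix H = [[6, -6], [-6, 8]].
det(H) = 12, tr(H) = 14.
det(H) > 0 and tr(H) > 0, so H is positive definite everywhere: convex.

convex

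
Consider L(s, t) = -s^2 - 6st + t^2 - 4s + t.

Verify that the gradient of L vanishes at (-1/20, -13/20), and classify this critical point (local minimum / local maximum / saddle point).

saddle point

∇L = (-2s - 6t - 4, -6s + 2t + 1); substituting (-1/20, -13/20) gives ∇L = (0, 0), so (-1/20, -13/20) is indeed a critical point.
The Hessian of L is constant: H = [[-2, -6], [-6, 2]].
det(H) = (-2)·2 − (-6)² = -40.
Since det(H) < 0, H is indefinite and the critical point is a saddle point.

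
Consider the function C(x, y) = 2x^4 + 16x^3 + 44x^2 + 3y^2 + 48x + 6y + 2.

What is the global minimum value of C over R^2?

C(x,y) separates as P(x) + Q(y) + 2, so its minimum is min P + min Q + 2.
P'(x) = 8(x + 1)(x + 2)(x + 3) vanishes at x ∈ {-3, -2, -1}; Q'(y) = 6y + 6 vanishes at y ∈ {-1}.
Local minima of P (where P''>0): P(-3)=-18, P(-1)=-18. Local minima of Q: Q(-1)=-3.
So the global minimum of C is P(-3) + Q(-1) + 2 = -18 − 3 + 2 = -19, attained at (-3, -1).

-19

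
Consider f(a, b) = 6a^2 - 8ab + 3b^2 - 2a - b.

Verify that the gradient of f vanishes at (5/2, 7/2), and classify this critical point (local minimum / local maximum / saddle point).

local minimum

∇f = (12a - 8b - 2, -8a + 6b - 1); substituting (5/2, 7/2) gives ∇f = (0, 0), so (5/2, 7/2) is indeed a critical point.
The Hessian of f is constant: H = [[12, -8], [-8, 6]].
det(H) = 12·6 − (-8)² = 8.
det(H) > 0 and tr(H) = 18 > 0, so H is positive definite and the point is a local minimum.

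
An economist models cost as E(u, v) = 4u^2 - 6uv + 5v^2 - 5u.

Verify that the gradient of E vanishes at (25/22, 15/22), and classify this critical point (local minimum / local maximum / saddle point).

local minimum

∇E = (8u - 6v - 5, -6u + 10v); substituting (25/22, 15/22) gives ∇E = (0, 0), so (25/22, 15/22) is indeed a critical point.
The Hessian of E is constant: H = [[8, -6], [-6, 10]].
det(H) = 8·10 − (-6)² = 44.
det(H) > 0 and tr(H) = 18 > 0, so H is positive definite and the point is a local minimum.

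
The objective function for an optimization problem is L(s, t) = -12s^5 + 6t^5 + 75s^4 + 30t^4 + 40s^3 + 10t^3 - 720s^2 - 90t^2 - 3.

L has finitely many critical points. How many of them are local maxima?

4

L separates as a function of s plus a function of t, so ∇L=0 decouples.
∂L/∂s = -60s(s - 4)(s - 3)(s + 2) = 0 at s ∈ {-2, 0, 3, 4}; ∂L/∂t = 30t(t - 1)(t + 2)(t + 3) = 0 at t ∈ {-3, -2, 0, 1}.
The Hessian is diagonal: diag(L_ss, L_tt). Second derivatives: L_ss(-2)=3600, L_ss(0)=-1440, L_ss(3)=900, L_ss(4)=-1440; L_tt(-3)=-360, L_tt(-2)=180, L_tt(0)=-180, L_tt(1)=360.
Local maxima occur where both diagonal entries negative: (0, -3), (0, 0), (4, -3), (4, 0). Count: 4.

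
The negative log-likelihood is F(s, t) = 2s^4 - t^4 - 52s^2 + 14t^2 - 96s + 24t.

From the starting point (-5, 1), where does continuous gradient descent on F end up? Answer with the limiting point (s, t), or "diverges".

(-3, -1)

F is separable, so gradient descent decouples: s follows -∂F/∂s, t follows -∂F/∂t.
∂F/∂s = 8(s - 4)(s + 1)(s + 3); at s=-5 this is -576, so s increases.
∂F/∂t = -4(t - 3)(t + 1)(t + 2); at t=1 this is 48, so t decreases.
s converges to its nearest critical value -3 (a local min of the s-part); t converges to -1. The iterate converges to (-3, -1).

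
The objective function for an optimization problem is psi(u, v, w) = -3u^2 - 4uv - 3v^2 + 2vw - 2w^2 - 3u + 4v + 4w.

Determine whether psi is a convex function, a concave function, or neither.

concave

psi is quadratic, so its Hessian is the constant matrix H = [[-6, -4, 0], [-4, -6, 2], [0, 2, -4]].
Leading principal minors: -6, 20, -56.
Signs alternate −, +, − ⇒ H ≺ 0 ⇒ concave.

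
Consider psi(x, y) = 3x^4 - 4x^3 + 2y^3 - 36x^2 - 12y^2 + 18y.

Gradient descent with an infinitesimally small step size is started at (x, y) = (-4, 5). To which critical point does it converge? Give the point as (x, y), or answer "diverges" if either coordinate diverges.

(-2, 3)

psi is separable, so gradient descent decouples: x follows -∂psi/∂x, y follows -∂psi/∂y.
∂psi/∂x = 12x(x - 3)(x + 2); at x=-4 this is -672, so x increases.
∂psi/∂y = 6(y - 3)(y - 1); at y=5 this is 48, so y decreases.
x converges to its nearest critical value -2 (a local min of the x-part); y converges to 3. The iterate converges to (-2, 3).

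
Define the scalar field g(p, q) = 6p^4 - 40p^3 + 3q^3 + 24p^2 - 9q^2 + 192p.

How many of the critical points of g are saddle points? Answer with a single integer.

g separates as a function of p plus a function of q, so ∇g=0 decouples.
∂g/∂p = 24(p - 4)(p - 2)(p + 1) = 0 at p ∈ {-1, 2, 4}; ∂g/∂q = 9q(q - 2) = 0 at q ∈ {0, 2}.
The Hessian is diagonal: diag(g_pp, g_qq). Second derivatives: g_pp(-1)=360, g_pp(2)=-144, g_pp(4)=240; g_qq(0)=-18, g_qq(2)=18.
Saddle points occur where the two diagonal entries have opposite signs: (-1, 0), (2, 2), (4, 0). Count: 3.

3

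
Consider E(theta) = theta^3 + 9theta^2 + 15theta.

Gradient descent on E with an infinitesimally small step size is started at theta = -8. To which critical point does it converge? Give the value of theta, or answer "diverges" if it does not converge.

E'(theta) = 3(theta + 1)(theta + 5), so E'(-8) = 63.
Gradient descent moves in the -E' direction, i.e. theta is decreasing.
There is no critical point below theta=-8, and E' keeps the same sign, so the iterate runs off to −∞.

diverges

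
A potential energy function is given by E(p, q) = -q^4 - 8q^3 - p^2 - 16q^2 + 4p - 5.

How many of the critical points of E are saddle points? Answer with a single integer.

E separates as a function of p plus a function of q, so ∇E=0 decouples.
∂E/∂p = -2(p - 2) = 0 at p ∈ {2}; ∂E/∂q = -4q(q + 2)(q + 4) = 0 at q ∈ {-4, -2, 0}.
The Hessian is diagonal: diag(E_pp, E_qq). Second derivatives: E_pp(2)=-2; E_qq(-4)=-32, E_qq(-2)=16, E_qq(0)=-32.
Saddle points occur where the two diagonal entries have opposite signs: (2, -2). Count: 1.

1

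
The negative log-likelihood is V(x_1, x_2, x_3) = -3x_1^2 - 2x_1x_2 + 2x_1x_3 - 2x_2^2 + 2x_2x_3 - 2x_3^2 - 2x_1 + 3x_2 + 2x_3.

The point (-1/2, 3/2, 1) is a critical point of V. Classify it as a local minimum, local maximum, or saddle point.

The Hessian is constant: H = [[-6, -2, 2], [-2, -4, 2], [2, 2, -4]].
Leading principal minors: Δ₁ = -6, Δ₂ = 20, Δ₃ = -56.
The minors alternate sign starting negative (−, +, −), so H is negative definite: a local maximum.

local maximum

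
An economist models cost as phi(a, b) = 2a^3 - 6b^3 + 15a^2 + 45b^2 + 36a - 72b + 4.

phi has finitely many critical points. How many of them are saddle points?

2

phi separates as a function of a plus a function of b, so ∇phi=0 decouples.
∂phi/∂a = 6(a + 2)(a + 3) = 0 at a ∈ {-3, -2}; ∂phi/∂b = -18(b - 4)(b - 1) = 0 at b ∈ {1, 4}.
The Hessian is diagonal: diag(phi_aa, phi_bb). Second derivatives: phi_aa(-3)=-6, phi_aa(-2)=6; phi_bb(1)=54, phi_bb(4)=-54.
Saddle points occur where the two diagonal entries have opposite signs: (-3, 1), (-2, 4). Count: 2.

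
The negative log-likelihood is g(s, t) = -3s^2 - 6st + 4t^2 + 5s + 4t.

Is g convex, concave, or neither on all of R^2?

g is quadratic, so its Hessian is the constant matrix H = [[-6, -6], [-6, 8]].
det(H) = -84, tr(H) = 2.
det(H) < 0, so H is indefinite: neither convex nor concave.

neither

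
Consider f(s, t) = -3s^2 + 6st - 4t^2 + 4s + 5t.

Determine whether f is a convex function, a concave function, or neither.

f is quadratic, so its Hessian is the constant matrix H = [[-6, 6], [6, -8]].
det(H) = 12, tr(H) = -14.
det(H) > 0 and tr(H) < 0, so H is negative definite everywhere: concave.

concave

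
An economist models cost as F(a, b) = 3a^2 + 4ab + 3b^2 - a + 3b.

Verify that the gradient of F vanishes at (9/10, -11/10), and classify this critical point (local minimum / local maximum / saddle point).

∇F = (6a + 4b - 1, 4a + 6b + 3); substituting (9/10, -11/10) gives ∇F = (0, 0), so (9/10, -11/10) is indeed a critical point.
The Hessian of F is constant: H = [[6, 4], [4, 6]].
det(H) = 6·6 − 4² = 20.
det(H) > 0 and tr(H) = 12 > 0, so H is positive definite and the point is a local minimum.

local minimum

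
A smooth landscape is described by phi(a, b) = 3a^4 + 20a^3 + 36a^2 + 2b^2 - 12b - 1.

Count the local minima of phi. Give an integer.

2

phi separates as a function of a plus a function of b, so ∇phi=0 decouples.
∂phi/∂a = 12a(a + 2)(a + 3) = 0 at a ∈ {-3, -2, 0}; ∂phi/∂b = 4(b - 3) = 0 at b ∈ {3}.
The Hessian is diagonal: diag(phi_aa, phi_bb). Second derivatives: phi_aa(-3)=36, phi_aa(-2)=-24, phi_aa(0)=72; phi_bb(3)=4.
Local minima occur where both diagonal entries positive: (-3, 3), (0, 3). Count: 2.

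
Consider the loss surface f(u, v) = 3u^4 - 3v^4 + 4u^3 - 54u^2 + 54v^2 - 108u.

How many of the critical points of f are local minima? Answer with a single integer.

2

f separates as a function of u plus a function of v, so ∇f=0 decouples.
∂f/∂u = 12(u - 3)(u + 1)(u + 3) = 0 at u ∈ {-3, -1, 3}; ∂f/∂v = -12v(v - 3)(v + 3) = 0 at v ∈ {-3, 0, 3}.
The Hessian is diagonal: diag(f_uu, f_vv). Second derivatives: f_uu(-3)=144, f_uu(-1)=-96, f_uu(3)=288; f_vv(-3)=-216, f_vv(0)=108, f_vv(3)=-216.
Local minima occur where both diagonal entries positive: (-3, 0), (3, 0). Count: 2.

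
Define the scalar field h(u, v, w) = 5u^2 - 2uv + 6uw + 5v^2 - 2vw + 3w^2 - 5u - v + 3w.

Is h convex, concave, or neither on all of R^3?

h is quadratic, so its Hessian is the constant matrix H = [[10, -2, 6], [-2, 10, -2], [6, -2, 6]].
Leading principal minors: 10, 96, 224.
All positive ⇒ H ≻ 0 ⇒ convex.

convex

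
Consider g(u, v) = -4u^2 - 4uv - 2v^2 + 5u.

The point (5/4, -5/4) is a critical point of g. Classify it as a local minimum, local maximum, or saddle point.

The Hessian of g is constant: H = [[-8, -4], [-4, -4]].
det(H) = (-8)·(-4) − (-4)² = 16.
det(H) > 0 and tr(H) = -12 < 0, so H is negative definite and the point is a local maximum.

local maximum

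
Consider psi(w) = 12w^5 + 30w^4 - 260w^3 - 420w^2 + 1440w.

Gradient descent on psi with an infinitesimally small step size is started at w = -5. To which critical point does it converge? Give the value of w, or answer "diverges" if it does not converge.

psi'(w) = 60(w - 3)(w - 1)(w + 2)(w + 4), so psi'(-5) = 8640.
Gradient descent moves in the -psi' direction, i.e. w is decreasing.
There is no critical point below w=-5, and psi' keeps the same sign, so the iterate runs off to −∞.

diverges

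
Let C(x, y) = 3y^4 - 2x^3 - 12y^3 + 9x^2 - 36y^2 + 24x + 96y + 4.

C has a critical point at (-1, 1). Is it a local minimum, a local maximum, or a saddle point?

saddle point

The mixed partial ∂²C/∂x∂y is 0, so the Hessian at any point is diag(C_xx, C_yy) = diag(6(-2x + 3), 36(y^2 - 2y - 2)).
At (-1, 1): H = diag(30, -108).
The eigenvalues have opposite signs, so H is indefinite: a saddle point.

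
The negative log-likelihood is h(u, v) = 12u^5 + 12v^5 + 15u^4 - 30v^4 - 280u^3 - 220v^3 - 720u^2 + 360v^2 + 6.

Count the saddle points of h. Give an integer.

h separates as a function of u plus a function of v, so ∇h=0 decouples.
∂h/∂u = 60u(u - 4)(u + 2)(u + 3) = 0 at u ∈ {-3, -2, 0, 4}; ∂h/∂v = 60v(v - 4)(v - 1)(v + 3) = 0 at v ∈ {-3, 0, 1, 4}.
The Hessian is diagonal: diag(h_uu, h_vv). Second derivatives: h_uu(-3)=-1260, h_uu(-2)=720, h_uu(0)=-1440, h_uu(4)=10080; h_vv(-3)=-5040, h_vv(0)=720, h_vv(1)=-720, h_vv(4)=5040.
Saddle points occur where the two diagonal entries have opposite signs: (-3, 0), (-3, 4), (-2, -3), (-2, 1), (0, 0), (0, 4), (4, -3), (4, 1). Count: 8.

8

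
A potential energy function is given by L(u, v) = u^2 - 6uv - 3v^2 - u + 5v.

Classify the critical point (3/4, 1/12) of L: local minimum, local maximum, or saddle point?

The Hessian of L is constant: H = [[2, -6], [-6, -6]].
det(H) = 2·(-6) − (-6)² = -48.
Since det(H) < 0, H is indefinite and the critical point is a saddle point.

saddle point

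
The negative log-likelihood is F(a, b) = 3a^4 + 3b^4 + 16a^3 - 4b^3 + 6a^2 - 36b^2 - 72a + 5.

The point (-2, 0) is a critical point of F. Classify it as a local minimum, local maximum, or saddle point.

local maximum

The mixed partial ∂²F/∂a∂b is 0, so the Hessian at any point is diag(F_aa, F_bb) = diag(12(3a^2 + 8a + 1), 12(3b^2 - 2b - 6)).
At (-2, 0): H = diag(-36, -72).
Both eigenvalues are negative, so H is negative definite: a local maximum.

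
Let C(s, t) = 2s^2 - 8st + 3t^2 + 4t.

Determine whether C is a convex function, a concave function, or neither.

C is quadratic, so its Hessian is the constant matrix H = [[4, -8], [-8, 6]].
det(H) = -40, tr(H) = 10.
det(H) < 0, so H is indefinite: neither convex nor concave.

neither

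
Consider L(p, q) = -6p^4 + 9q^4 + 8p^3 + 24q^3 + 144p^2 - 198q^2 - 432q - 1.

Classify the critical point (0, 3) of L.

local minimum

The mixed partial ∂²L/∂p∂q is 0, so the Hessian at any point is diag(L_pp, L_qq) = diag(24(-3p^2 + 2p + 12), 36(3q^2 + 4q - 11)).
At (0, 3): H = diag(288, 1008).
Both eigenvalues are positive, so H is positive definite: a local minimum.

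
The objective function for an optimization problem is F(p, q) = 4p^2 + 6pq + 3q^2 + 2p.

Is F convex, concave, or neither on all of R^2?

convex

F is quadratic, so its Hessian is the constant matrix H = [[8, 6], [6, 6]].
det(H) = 12, tr(H) = 14.
det(H) > 0 and tr(H) > 0, so H is positive definite everywhere: convex.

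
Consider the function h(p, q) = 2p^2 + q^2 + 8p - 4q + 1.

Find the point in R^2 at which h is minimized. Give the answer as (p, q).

h(p,q) separates as A(p) + B(q) + 1, so its minimum is min A + min B + 1.
A'(p) = 4p + 8 vanishes at p ∈ {-2}; B'(q) = 2q - 4 vanishes at q ∈ {2}.
Local minima of A (where A''>0): A(-2)=-8. Local minima of B: B(2)=-4.
So the global minimum of h is A(-2) + B(2) + 1 = -8 − 4 + 1 = -11, attained at (-2, 2).

(-2, 2)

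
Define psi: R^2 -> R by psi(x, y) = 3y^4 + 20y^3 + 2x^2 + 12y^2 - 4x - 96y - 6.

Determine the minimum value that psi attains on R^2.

psi(x,y) separates as P(x) + Q(y) − 6, so its minimum is min P + min Q − 6.
P'(x) = 4x - 4 vanishes at x ∈ {1}; Q'(y) = 12(y - 1)(y + 2)(y + 4) vanishes at y ∈ {-4, -2, 1}.
Local minima of P (where P''>0): P(1)=-2. Local minima of Q: Q(-4)=64, Q(1)=-61.
So the global minimum of psi is P(1) + Q(1) − 6 = -2 − 61 − 6 = -69, attained at (1, 1).

-69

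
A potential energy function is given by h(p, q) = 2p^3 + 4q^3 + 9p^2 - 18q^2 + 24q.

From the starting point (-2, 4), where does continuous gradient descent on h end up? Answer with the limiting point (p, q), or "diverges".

h is separable, so gradient descent decouples: p follows -∂h/∂p, q follows -∂h/∂q.
∂h/∂p = 6p(p + 3); at p=-2 this is -12, so p increases.
∂h/∂q = 12(q - 2)(q - 1); at q=4 this is 72, so q decreases.
p converges to its nearest critical value 0 (a local min of the p-part); q converges to 2. The iterate converges to (0, 2).

(0, 2)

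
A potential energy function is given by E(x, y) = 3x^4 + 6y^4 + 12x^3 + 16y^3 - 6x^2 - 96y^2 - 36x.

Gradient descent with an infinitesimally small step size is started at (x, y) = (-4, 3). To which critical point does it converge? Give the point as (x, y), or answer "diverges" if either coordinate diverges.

E is separable, so gradient descent decouples: x follows -∂E/∂x, y follows -∂E/∂y.
∂E/∂x = 12(x - 1)(x + 1)(x + 3); at x=-4 this is -180, so x increases.
∂E/∂y = 24y(y - 2)(y + 4); at y=3 this is 504, so y decreases.
x converges to its nearest critical value -3 (a local min of the x-part); y converges to 2. The iterate converges to (-3, 2).

(-3, 2)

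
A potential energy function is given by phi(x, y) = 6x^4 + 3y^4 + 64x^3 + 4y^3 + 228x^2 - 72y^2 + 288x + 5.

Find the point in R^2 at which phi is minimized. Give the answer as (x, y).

(-1, -4)

phi(x,y) separates as P(x) + Q(y) + 5, so its minimum is min P + min Q + 5.
P'(x) = 24(x + 1)(x + 3)(x + 4) vanishes at x ∈ {-4, -3, -1}; Q'(y) = 12y(y - 3)(y + 4) vanishes at y ∈ {-4, 0, 3}.
Local minima of P (where P''>0): P(-4)=-64, P(-1)=-118. Local minima of Q: Q(-4)=-640, Q(3)=-297.
So the global minimum of phi is P(-1) + Q(-4) + 5 = -118 − 640 + 5 = -753, attained at (-1, -4).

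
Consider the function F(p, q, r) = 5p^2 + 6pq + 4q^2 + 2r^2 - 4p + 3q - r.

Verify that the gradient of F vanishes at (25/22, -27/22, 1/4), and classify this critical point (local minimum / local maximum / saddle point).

∇F = (10p + 6q - 4, 6p + 8q + 3, 4r - 1); substituting (25/22, -27/22, 1/4) gives ∇F = (0, 0, 0), so (25/22, -27/22, 1/4) is indeed a critical point.
The Hessian is constant: H = [[10, 6, 0], [6, 8, 0], [0, 0, 4]].
Leading principal minors: Δ₁ = 10, Δ₂ = 44, Δ₃ = 176.
All leading minors are positive, so H is positive definite: a local minimum.

local minimum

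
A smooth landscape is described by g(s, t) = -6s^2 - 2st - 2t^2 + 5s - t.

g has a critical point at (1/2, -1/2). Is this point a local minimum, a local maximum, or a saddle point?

local maximum

The Hessian of g is constant: H = [[-12, -2], [-2, -4]].
det(H) = (-12)·(-4) − (-2)² = 44.
det(H) > 0 and tr(H) = -16 < 0, so H is negative definite and the point is a local maximum.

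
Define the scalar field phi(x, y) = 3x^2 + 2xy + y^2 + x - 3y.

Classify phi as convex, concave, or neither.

phi is quadratic, so its Hessian is the constant matrix H = [[6, 2], [2, 2]].
det(H) = 8, tr(H) = 8.
det(H) > 0 and tr(H) > 0, so H is positive definite everywhere: convex.

convex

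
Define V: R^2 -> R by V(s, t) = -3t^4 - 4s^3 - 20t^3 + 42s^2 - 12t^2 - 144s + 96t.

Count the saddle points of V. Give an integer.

V separates as a function of s plus a function of t, so ∇V=0 decouples.
∂V/∂s = -12(s - 4)(s - 3) = 0 at s ∈ {3, 4}; ∂V/∂t = -12(t - 1)(t + 2)(t + 4) = 0 at t ∈ {-4, -2, 1}.
The Hessian is diagonal: diag(V_ss, V_tt). Second derivatives: V_ss(3)=12, V_ss(4)=-12; V_tt(-4)=-120, V_tt(-2)=72, V_tt(1)=-180.
Saddle points occur where the two diagonal entries have opposite signs: (3, -4), (3, 1), (4, -2). Count: 3.

3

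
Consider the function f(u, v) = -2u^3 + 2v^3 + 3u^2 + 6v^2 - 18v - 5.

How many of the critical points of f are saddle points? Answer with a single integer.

f separates as a function of u plus a function of v, so ∇f=0 decouples.
∂f/∂u = -6u(u - 1) = 0 at u ∈ {0, 1}; ∂f/∂v = 6(v - 1)(v + 3) = 0 at v ∈ {-3, 1}.
The Hessian is diagonal: diag(f_uu, f_vv). Second derivatives: f_uu(0)=6, f_uu(1)=-6; f_vv(-3)=-24, f_vv(1)=24.
Saddle points occur where the two diagonal entries have opposite signs: (0, -3), (1, 1). Count: 2.

2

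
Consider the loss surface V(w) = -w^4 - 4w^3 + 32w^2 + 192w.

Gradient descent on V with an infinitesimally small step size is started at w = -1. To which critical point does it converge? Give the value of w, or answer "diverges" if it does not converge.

-3

V'(w) = -4(w - 4)(w + 3)(w + 4), so V'(-1) = 120.
Gradient descent moves in the -V' direction, i.e. w is decreasing.
The nearest critical point in that direction is w = -3, where V'' = 28 > 0 (a local minimum). The iterate converges there.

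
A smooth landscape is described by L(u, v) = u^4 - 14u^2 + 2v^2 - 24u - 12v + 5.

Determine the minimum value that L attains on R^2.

-130

L(u,v) separates as P(u) + Q(v) + 5, so its minimum is min P + min Q + 5.
P'(u) = 4(u - 3)(u + 1)(u + 2) vanishes at u ∈ {-2, -1, 3}; Q'(v) = 4v - 12 vanishes at v ∈ {3}.
Local minima of P (where P''>0): P(-2)=8, P(3)=-117. Local minima of Q: Q(3)=-18.
So the global minimum of L is P(3) + Q(3) + 5 = -117 − 18 + 5 = -130, attained at (3, 3).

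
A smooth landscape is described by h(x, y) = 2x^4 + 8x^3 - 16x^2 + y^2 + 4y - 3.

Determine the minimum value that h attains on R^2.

-263

h(x,y) separates as P(x) + Q(y) − 3, so its minimum is min P + min Q − 3.
P'(x) = 8x(x - 1)(x + 4) vanishes at x ∈ {-4, 0, 1}; Q'(y) = 2y + 4 vanishes at y ∈ {-2}.
Local minima of P (where P''>0): P(-4)=-256, P(1)=-6. Local minima of Q: Q(-2)=-4.
So the global minimum of h is P(-4) + Q(-2) − 3 = -256 − 4 − 3 = -263, attained at (-4, -2).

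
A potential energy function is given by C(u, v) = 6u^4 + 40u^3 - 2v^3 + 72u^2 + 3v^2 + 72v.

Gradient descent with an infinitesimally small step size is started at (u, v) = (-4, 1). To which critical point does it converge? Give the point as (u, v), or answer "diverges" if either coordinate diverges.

(-3, -3)

C is separable, so gradient descent decouples: u follows -∂C/∂u, v follows -∂C/∂v.
∂C/∂u = 24u(u + 2)(u + 3); at u=-4 this is -192, so u increases.
∂C/∂v = -6(v - 4)(v + 3); at v=1 this is 72, so v decreases.
u converges to its nearest critical value -3 (a local min of the u-part); v converges to -3. The iterate converges to (-3, -3).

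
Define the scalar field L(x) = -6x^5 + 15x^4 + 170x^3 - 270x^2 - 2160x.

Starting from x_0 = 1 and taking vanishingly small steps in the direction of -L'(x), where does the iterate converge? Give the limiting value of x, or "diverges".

3

L'(x) = -30(x - 4)(x - 3)(x + 2)(x + 3), so L'(1) = -2160.
Gradient descent moves in the -L' direction, i.e. x is increasing.
The nearest critical point in that direction is x = 3, where L'' = 900 > 0 (a local minimum). The iterate converges there.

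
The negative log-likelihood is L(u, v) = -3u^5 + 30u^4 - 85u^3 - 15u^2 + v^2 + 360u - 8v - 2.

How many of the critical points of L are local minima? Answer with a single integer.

L separates as a function of u plus a function of v, so ∇L=0 decouples.
∂L/∂u = -15(u - 4)(u - 3)(u - 2)(u + 1) = 0 at u ∈ {-1, 2, 3, 4}; ∂L/∂v = 2(v - 4) = 0 at v ∈ {4}.
The Hessian is diagonal: diag(L_uu, L_vv). Second derivatives: L_uu(-1)=900, L_uu(2)=-90, L_uu(3)=60, L_uu(4)=-150; L_vv(4)=2.
Local minima occur where both diagonal entries positive: (-1, 4), (3, 4). Count: 2.

2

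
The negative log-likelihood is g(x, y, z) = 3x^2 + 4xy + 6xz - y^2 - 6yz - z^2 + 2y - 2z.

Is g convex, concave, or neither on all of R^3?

g is quadratic, so its Hessian is the constant matrix H = [[6, 4, 6], [4, -2, -6], [6, -6, -2]].
Leading principal minors: 6, -28, -376.
Neither pattern holds ⇒ H is indefinite ⇒ neither convex nor concave.

neither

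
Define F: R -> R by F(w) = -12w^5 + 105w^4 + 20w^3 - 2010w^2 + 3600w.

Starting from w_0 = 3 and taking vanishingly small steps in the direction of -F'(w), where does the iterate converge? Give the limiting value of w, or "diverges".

4

F'(w) = -60(w - 5)(w - 4)(w - 1)(w + 3), so F'(3) = -1440.
Gradient descent moves in the -F' direction, i.e. w is increasing.
The nearest critical point in that direction is w = 4, where F'' = 1260 > 0 (a local minimum). The iterate converges there.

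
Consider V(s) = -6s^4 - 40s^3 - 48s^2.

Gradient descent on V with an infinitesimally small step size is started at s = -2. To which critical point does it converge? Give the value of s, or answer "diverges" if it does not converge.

-1

V'(s) = -24s(s + 1)(s + 4), so V'(-2) = -96.
Gradient descent moves in the -V' direction, i.e. s is increasing.
The nearest critical point in that direction is s = -1, where V'' = 72 > 0 (a local minimum). The iterate converges there.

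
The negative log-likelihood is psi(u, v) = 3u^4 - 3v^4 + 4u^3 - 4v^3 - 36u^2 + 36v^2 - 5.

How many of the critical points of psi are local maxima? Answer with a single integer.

psi separates as a function of u plus a function of v, so ∇psi=0 decouples.
∂psi/∂u = 12u(u - 2)(u + 3) = 0 at u ∈ {-3, 0, 2}; ∂psi/∂v = -12v(v - 2)(v + 3) = 0 at v ∈ {-3, 0, 2}.
The Hessian is diagonal: diag(psi_uu, psi_vv). Second derivatives: psi_uu(-3)=180, psi_uu(0)=-72, psi_uu(2)=120; psi_vv(-3)=-180, psi_vv(0)=72, psi_vv(2)=-120.
Local maxima occur where both diagonal entries negative: (0, -3), (0, 2). Count: 2.

2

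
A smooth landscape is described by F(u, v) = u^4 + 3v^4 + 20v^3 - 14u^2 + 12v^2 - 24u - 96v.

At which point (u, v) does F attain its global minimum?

F(u,v) separates as P(u) + Q(v), so its minimum is min P + min Q.
P'(u) = 4(u - 3)(u + 1)(u + 2) vanishes at u ∈ {-2, -1, 3}; Q'(v) = 12(v - 1)(v + 2)(v + 4) vanishes at v ∈ {-4, -2, 1}.
Local minima of P (where P''>0): P(-2)=8, P(3)=-117. Local minima of Q: Q(-4)=64, Q(1)=-61.
So the global minimum of F is P(3) + Q(1) = -117 − 61 = -178, attained at (3, 1).

(3, 1)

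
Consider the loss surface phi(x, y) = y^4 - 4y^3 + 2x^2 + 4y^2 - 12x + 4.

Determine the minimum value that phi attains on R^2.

phi(x,y) separates as P(x) + Q(y) + 4, so its minimum is min P + min Q + 4.
P'(x) = 4x - 12 vanishes at x ∈ {3}; Q'(y) = 4y(y - 2)(y - 1) vanishes at y ∈ {0, 1, 2}.
Local minima of P (where P''>0): P(3)=-18. Local minima of Q: Q(0)=0, Q(2)=0.
So the global minimum of phi is P(3) + Q(0) + 4 = -18 + 0 + 4 = -14, attained at (3, 0).

-14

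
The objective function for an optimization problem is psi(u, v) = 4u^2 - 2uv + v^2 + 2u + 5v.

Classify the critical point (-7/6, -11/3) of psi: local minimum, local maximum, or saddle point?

local minimum

The Hessian of psi is constant: H = [[8, -2], [-2, 2]].
det(H) = 8·2 − (-2)² = 12.
det(H) > 0 and tr(H) = 10 > 0, so H is positive definite and the point is a local minimum.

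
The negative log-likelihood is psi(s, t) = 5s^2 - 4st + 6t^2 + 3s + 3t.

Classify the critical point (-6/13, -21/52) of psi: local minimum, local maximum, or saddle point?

local minimum

The Hessian of psi is constant: H = [[10, -4], [-4, 12]].
det(H) = 10·12 − (-4)² = 104.
det(H) > 0 and tr(H) = 22 > 0, so H is positive definite and the point is a local minimum.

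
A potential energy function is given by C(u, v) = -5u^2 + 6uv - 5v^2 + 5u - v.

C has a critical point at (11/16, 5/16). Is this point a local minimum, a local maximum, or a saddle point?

The Hessian of C is constant: H = [[-10, 6], [6, -10]].
det(H) = (-10)·(-10) − 6² = 64.
det(H) > 0 and tr(H) = -20 < 0, so H is negative definite and the point is a local maximum.

local maximum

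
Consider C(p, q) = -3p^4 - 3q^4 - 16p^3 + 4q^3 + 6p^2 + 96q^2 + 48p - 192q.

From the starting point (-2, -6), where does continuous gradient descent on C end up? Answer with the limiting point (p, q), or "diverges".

C is separable, so gradient descent decouples: p follows -∂C/∂p, q follows -∂C/∂q.
∂C/∂p = -12(p - 1)(p + 1)(p + 4); at p=-2 this is -72, so p increases.
∂C/∂q = -12(q - 4)(q - 1)(q + 4); at q=-6 this is 1680, so q decreases.
The q-coordinate has no critical point in that direction and runs off to infinity.

diverges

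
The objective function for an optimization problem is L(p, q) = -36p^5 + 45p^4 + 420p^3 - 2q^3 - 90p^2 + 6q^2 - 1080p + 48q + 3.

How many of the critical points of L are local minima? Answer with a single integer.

2

L separates as a function of p plus a function of q, so ∇L=0 decouples.
∂L/∂p = -180(p - 3)(p - 1)(p + 1)(p + 2) = 0 at p ∈ {-2, -1, 1, 3}; ∂L/∂q = -6(q - 4)(q + 2) = 0 at q ∈ {-2, 4}.
The Hessian is diagonal: diag(L_pp, L_qq). Second derivatives: L_pp(-2)=2700, L_pp(-1)=-1440, L_pp(1)=2160, L_pp(3)=-7200; L_qq(-2)=36, L_qq(4)=-36.
Local minima occur where both diagonal entries positive: (-2, -2), (1, -2). Count: 2.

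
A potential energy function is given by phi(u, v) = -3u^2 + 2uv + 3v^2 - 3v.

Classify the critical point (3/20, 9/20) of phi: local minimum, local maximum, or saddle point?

The Hessian of phi is constant: H = [[-6, 2], [2, 6]].
det(H) = (-6)·6 − 2² = -40.
Since det(H) < 0, H is indefinite and the critical point is a saddle point.

saddle point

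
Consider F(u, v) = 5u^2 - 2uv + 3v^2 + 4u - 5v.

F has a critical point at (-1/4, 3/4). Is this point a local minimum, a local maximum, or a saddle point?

local minimum

The Hessian of F is constant: H = [[10, -2], [-2, 6]].
det(H) = 10·6 − (-2)² = 56.
det(H) > 0 and tr(H) = 16 > 0, so H is positive definite and the point is a local minimum.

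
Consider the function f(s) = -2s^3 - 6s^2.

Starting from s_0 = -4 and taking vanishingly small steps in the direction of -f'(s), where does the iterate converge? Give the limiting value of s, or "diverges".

f'(s) = -6s(s + 2), so f'(-4) = -48.
Gradient descent moves in the -f' direction, i.e. s is increasing.
The nearest critical point in that direction is s = -2, where f'' = 12 > 0 (a local minimum). The iterate converges there.

-2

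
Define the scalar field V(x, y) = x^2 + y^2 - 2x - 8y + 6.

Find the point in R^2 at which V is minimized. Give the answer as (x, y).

V(x,y) separates as P(x) + Q(y) + 6, so its minimum is min P + min Q + 6.
P'(x) = 2x - 2 vanishes at x ∈ {1}; Q'(y) = 2y - 8 vanishes at y ∈ {4}.
Local minima of P (where P''>0): P(1)=-1. Local minima of Q: Q(4)=-16.
So the global minimum of V is P(1) + Q(4) + 6 = -1 − 16 + 6 = -11, attained at (1, 4).

(1, 4)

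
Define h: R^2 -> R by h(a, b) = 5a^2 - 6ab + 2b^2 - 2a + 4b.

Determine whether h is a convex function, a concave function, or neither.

h is quadratic, so its Hessian is the constant matrix H = [[10, -6], [-6, 4]].
det(H) = 4, tr(H) = 14.
det(H) > 0 and tr(H) > 0, so H is positive definite everywhere: convex.

convex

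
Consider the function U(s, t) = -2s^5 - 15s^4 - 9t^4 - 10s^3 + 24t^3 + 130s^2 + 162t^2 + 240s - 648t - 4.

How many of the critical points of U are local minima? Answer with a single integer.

U separates as a function of s plus a function of t, so ∇U=0 decouples.
∂U/∂s = -10(s - 2)(s + 1)(s + 3)(s + 4) = 0 at s ∈ {-4, -3, -1, 2}; ∂U/∂t = -36(t - 3)(t - 2)(t + 3) = 0 at t ∈ {-3, 2, 3}.
The Hessian is diagonal: diag(U_ss, U_tt). Second derivatives: U_ss(-4)=180, U_ss(-3)=-100, U_ss(-1)=180, U_ss(2)=-900; U_tt(-3)=-1080, U_tt(2)=180, U_tt(3)=-216.
Local minima occur where both diagonal entries positive: (-4, 2), (-1, 2). Count: 2.

2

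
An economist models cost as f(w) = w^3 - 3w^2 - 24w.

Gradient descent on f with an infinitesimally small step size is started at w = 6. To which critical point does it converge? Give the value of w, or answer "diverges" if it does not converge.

f'(w) = 3(w - 4)(w + 2), so f'(6) = 48.
Gradient descent moves in the -f' direction, i.e. w is decreasing.
The nearest critical point in that direction is w = 4, where f'' = 18 > 0 (a local minimum). The iterate converges there.

4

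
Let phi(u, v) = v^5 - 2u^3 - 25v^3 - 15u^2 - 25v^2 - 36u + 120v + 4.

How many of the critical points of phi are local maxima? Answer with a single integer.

2

phi separates as a function of u plus a function of v, so ∇phi=0 decouples.
∂phi/∂u = -6(u + 2)(u + 3) = 0 at u ∈ {-3, -2}; ∂phi/∂v = 5(v - 4)(v - 1)(v + 2)(v + 3) = 0 at v ∈ {-3, -2, 1, 4}.
The Hessian is diagonal: diag(phi_uu, phi_vv). Second derivatives: phi_uu(-3)=6, phi_uu(-2)=-6; phi_vv(-3)=-140, phi_vv(-2)=90, phi_vv(1)=-180, phi_vv(4)=630.
Local maxima occur where both diagonal entries negative: (-2, -3), (-2, 1). Count: 2.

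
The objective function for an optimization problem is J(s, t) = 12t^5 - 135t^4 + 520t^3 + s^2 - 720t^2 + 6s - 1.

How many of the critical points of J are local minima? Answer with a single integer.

J separates as a function of s plus a function of t, so ∇J=0 decouples.
∂J/∂s = 2(s + 3) = 0 at s ∈ {-3}; ∂J/∂t = 60t(t - 4)(t - 3)(t - 2) = 0 at t ∈ {0, 2, 3, 4}.
The Hessian is diagonal: diag(J_ss, J_tt). Second derivatives: J_ss(-3)=2; J_tt(0)=-1440, J_tt(2)=240, J_tt(3)=-180, J_tt(4)=480.
Local minima occur where both diagonal entries positive: (-3, 2), (-3, 4). Count: 2.

2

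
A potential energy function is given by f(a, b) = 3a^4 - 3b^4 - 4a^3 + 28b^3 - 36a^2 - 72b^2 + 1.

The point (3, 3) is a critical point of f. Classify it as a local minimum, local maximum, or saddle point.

local minimum

The mixed partial ∂²f/∂a∂b is 0, so the Hessian at any point is diag(f_aa, f_bb) = diag(12(3a^2 - 2a - 6), 12(-3b^2 + 14b - 12)).
At (3, 3): H = diag(180, 36).
Both eigenvalues are positive, so H is positive definite: a local minimum.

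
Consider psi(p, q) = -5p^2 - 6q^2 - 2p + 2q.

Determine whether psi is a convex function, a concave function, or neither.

concave

psi is quadratic, so its Hessian is the constant matrix H = [[-10, 0], [0, -12]].
det(H) = 120, tr(H) = -22.
det(H) > 0 and tr(H) < 0, so H is negative definite everywhere: concave.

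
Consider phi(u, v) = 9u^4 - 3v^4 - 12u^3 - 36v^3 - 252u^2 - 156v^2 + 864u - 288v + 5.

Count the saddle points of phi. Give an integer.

phi separates as a function of u plus a function of v, so ∇phi=0 decouples.
∂phi/∂u = 36(u - 3)(u - 2)(u + 4) = 0 at u ∈ {-4, 2, 3}; ∂phi/∂v = -12(v + 2)(v + 3)(v + 4) = 0 at v ∈ {-4, -3, -2}.
The Hessian is diagonal: diag(phi_uu, phi_vv). Second derivatives: phi_uu(-4)=1512, phi_uu(2)=-216, phi_uu(3)=252; phi_vv(-4)=-24, phi_vv(-3)=12, phi_vv(-2)=-24.
Saddle points occur where the two diagonal entries have opposite signs: (-4, -4), (-4, -2), (2, -3), (3, -4), (3, -2). Count: 5.

5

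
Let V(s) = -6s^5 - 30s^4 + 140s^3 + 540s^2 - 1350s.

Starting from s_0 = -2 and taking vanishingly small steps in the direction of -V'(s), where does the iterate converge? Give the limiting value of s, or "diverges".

1

V'(s) = -30(s - 3)(s - 1)(s + 3)(s + 5), so V'(-2) = -1350.
Gradient descent moves in the -V' direction, i.e. s is increasing.
The nearest critical point in that direction is s = 1, where V'' = 1440 > 0 (a local minimum). The iterate converges there.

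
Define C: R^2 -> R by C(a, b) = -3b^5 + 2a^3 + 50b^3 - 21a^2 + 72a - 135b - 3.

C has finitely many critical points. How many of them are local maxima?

2

C separates as a function of a plus a function of b, so ∇C=0 decouples.
∂C/∂a = 6(a - 4)(a - 3) = 0 at a ∈ {3, 4}; ∂C/∂b = -15(b - 3)(b - 1)(b + 1)(b + 3) = 0 at b ∈ {-3, -1, 1, 3}.
The Hessian is diagonal: diag(C_aa, C_bb). Second derivatives: C_aa(3)=-6, C_aa(4)=6; C_bb(-3)=720, C_bb(-1)=-240, C_bb(1)=240, C_bb(3)=-720.
Local maxima occur where both diagonal entries negative: (3, -1), (3, 3). Count: 2.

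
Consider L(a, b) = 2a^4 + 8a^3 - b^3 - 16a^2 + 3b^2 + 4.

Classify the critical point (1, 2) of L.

The mixed partial ∂²L/∂a∂b is 0, so the Hessian at any point is diag(L_aa, L_bb) = diag(8(3a^2 + 6a - 4), 6(-b + 1)).
At (1, 2): H = diag(40, -6).
The eigenvalues have opposite signs, so H is indefinite: a saddle point.

saddle point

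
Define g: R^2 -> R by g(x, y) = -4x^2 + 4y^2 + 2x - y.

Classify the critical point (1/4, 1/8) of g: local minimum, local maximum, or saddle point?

The Hessian of g is constant: H = [[-8, 0], [0, 8]].
det(H) = (-8)·8 − 0² = -64.
Since det(H) < 0, H is indefinite and the critical point is a saddle point.

saddle point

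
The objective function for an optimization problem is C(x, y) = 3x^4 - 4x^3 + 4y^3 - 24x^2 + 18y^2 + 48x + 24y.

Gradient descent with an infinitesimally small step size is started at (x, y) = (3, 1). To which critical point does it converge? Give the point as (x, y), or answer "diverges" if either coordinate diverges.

C is separable, so gradient descent decouples: x follows -∂C/∂x, y follows -∂C/∂y.
∂C/∂x = 12(x - 2)(x - 1)(x + 2); at x=3 this is 120, so x decreases.
∂C/∂y = 12(y + 1)(y + 2); at y=1 this is 72, so y decreases.
x converges to its nearest critical value 2 (a local min of the x-part); y converges to -1. The iterate converges to (2, -1).

(2, -1)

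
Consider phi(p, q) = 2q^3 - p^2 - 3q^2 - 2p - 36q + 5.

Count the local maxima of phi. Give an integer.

1

phi separates as a function of p plus a function of q, so ∇phi=0 decouples.
∂phi/∂p = -2(p + 1) = 0 at p ∈ {-1}; ∂phi/∂q = 6(q - 3)(q + 2) = 0 at q ∈ {-2, 3}.
The Hessian is diagonal: diag(phi_pp, phi_qq). Second derivatives: phi_pp(-1)=-2; phi_qq(-2)=-30, phi_qq(3)=30.
Local maxima occur where both diagonal entries negative: (-1, -2). Count: 1.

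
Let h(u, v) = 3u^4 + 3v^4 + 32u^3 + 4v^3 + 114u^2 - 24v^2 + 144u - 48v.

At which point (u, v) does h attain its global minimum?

(-1, 2)

h(u,v) separates as P(u) + Q(v), so its minimum is min P + min Q.
P'(u) = 12(u + 1)(u + 3)(u + 4) vanishes at u ∈ {-4, -3, -1}; Q'(v) = 12(v - 2)(v + 1)(v + 2) vanishes at v ∈ {-2, -1, 2}.
Local minima of P (where P''>0): P(-4)=-32, P(-1)=-59. Local minima of Q: Q(-2)=16, Q(2)=-112.
So the global minimum of h is P(-1) + Q(2) = -59 − 112 = -171, attained at (-1, 2).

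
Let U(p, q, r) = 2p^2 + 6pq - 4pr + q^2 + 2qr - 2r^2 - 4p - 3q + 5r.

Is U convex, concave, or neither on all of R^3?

neither

U is quadratic, so its Hessian is the constant matrix H = [[4, 6, -4], [6, 2, 2], [-4, 2, -4]].
Leading principal minors: 4, -28, -32.
Neither pattern holds ⇒ H is indefinite ⇒ neither convex nor concave.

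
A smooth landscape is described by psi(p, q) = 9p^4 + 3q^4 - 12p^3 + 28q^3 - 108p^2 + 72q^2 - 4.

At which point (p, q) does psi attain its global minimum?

(3, 0)

psi(p,q) separates as A(p) + B(q) − 4, so its minimum is min A + min B − 4.
A'(p) = 36p(p - 3)(p + 2) vanishes at p ∈ {-2, 0, 3}; B'(q) = 12q(q + 3)(q + 4) vanishes at q ∈ {-4, -3, 0}.
Local minima of A (where A''>0): A(-2)=-192, A(3)=-567. Local minima of B: B(-4)=128, B(0)=0.
So the global minimum of psi is A(3) + B(0) − 4 = -567 + 0 − 4 = -571, attained at (3, 0).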